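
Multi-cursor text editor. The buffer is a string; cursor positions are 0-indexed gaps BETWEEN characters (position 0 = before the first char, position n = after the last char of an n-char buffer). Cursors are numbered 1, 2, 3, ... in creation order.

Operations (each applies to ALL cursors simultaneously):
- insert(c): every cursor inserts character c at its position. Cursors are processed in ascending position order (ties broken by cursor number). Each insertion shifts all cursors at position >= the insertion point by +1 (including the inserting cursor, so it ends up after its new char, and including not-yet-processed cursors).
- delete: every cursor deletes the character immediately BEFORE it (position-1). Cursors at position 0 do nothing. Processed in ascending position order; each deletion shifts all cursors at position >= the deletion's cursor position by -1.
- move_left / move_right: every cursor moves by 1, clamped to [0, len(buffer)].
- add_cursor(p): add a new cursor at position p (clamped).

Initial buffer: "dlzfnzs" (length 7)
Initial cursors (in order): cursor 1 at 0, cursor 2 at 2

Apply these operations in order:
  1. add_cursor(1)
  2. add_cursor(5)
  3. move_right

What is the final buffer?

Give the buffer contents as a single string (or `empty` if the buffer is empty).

After op 1 (add_cursor(1)): buffer="dlzfnzs" (len 7), cursors c1@0 c3@1 c2@2, authorship .......
After op 2 (add_cursor(5)): buffer="dlzfnzs" (len 7), cursors c1@0 c3@1 c2@2 c4@5, authorship .......
After op 3 (move_right): buffer="dlzfnzs" (len 7), cursors c1@1 c3@2 c2@3 c4@6, authorship .......

Answer: dlzfnzs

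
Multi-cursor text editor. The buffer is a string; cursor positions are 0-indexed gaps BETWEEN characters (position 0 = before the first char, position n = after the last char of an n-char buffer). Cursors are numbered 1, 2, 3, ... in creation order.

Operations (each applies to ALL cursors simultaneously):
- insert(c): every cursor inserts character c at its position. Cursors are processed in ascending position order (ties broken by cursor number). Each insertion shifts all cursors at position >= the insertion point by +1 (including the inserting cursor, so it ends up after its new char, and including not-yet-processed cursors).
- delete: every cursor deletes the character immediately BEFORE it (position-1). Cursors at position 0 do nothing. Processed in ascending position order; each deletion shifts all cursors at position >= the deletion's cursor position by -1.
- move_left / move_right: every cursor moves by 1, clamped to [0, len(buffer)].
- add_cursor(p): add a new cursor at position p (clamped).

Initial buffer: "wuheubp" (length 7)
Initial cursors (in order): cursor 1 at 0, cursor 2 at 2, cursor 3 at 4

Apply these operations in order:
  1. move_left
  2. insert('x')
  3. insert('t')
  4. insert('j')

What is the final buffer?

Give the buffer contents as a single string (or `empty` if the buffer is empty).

Answer: xtjwxtjuhxtjeubp

Derivation:
After op 1 (move_left): buffer="wuheubp" (len 7), cursors c1@0 c2@1 c3@3, authorship .......
After op 2 (insert('x')): buffer="xwxuhxeubp" (len 10), cursors c1@1 c2@3 c3@6, authorship 1.2..3....
After op 3 (insert('t')): buffer="xtwxtuhxteubp" (len 13), cursors c1@2 c2@5 c3@9, authorship 11.22..33....
After op 4 (insert('j')): buffer="xtjwxtjuhxtjeubp" (len 16), cursors c1@3 c2@7 c3@12, authorship 111.222..333....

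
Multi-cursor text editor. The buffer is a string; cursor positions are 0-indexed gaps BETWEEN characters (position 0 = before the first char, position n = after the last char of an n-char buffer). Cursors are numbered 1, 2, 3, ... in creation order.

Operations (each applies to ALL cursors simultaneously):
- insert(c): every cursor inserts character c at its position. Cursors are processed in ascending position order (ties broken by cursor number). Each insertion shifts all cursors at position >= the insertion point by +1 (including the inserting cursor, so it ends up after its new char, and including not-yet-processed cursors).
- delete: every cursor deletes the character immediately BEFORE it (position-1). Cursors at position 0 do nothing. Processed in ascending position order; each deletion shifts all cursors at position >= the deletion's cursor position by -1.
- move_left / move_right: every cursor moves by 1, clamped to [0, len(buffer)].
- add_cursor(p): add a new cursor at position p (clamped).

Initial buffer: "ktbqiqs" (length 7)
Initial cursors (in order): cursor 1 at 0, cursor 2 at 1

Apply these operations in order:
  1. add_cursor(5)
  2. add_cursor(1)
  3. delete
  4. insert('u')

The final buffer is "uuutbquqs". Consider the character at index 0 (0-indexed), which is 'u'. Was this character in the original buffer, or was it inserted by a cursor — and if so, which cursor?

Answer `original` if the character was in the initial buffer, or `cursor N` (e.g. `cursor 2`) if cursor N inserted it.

Answer: cursor 1

Derivation:
After op 1 (add_cursor(5)): buffer="ktbqiqs" (len 7), cursors c1@0 c2@1 c3@5, authorship .......
After op 2 (add_cursor(1)): buffer="ktbqiqs" (len 7), cursors c1@0 c2@1 c4@1 c3@5, authorship .......
After op 3 (delete): buffer="tbqqs" (len 5), cursors c1@0 c2@0 c4@0 c3@3, authorship .....
After op 4 (insert('u')): buffer="uuutbquqs" (len 9), cursors c1@3 c2@3 c4@3 c3@7, authorship 124...3..
Authorship (.=original, N=cursor N): 1 2 4 . . . 3 . .
Index 0: author = 1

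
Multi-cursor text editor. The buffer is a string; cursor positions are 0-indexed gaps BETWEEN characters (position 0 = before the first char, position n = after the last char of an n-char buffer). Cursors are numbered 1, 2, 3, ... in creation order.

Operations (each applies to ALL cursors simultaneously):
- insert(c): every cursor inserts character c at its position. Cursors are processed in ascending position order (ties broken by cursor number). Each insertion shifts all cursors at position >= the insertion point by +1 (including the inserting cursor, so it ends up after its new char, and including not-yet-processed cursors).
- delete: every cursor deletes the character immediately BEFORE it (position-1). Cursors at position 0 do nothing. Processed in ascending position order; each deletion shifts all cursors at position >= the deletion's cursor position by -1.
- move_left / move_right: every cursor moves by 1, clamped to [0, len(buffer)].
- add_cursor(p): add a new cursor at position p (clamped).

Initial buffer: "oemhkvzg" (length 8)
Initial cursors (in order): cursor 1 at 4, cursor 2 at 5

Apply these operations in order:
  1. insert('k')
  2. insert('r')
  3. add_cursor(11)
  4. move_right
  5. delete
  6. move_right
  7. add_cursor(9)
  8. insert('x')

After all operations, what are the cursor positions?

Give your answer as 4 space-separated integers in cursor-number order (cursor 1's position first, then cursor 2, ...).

Answer: 8 13 13 13

Derivation:
After op 1 (insert('k')): buffer="oemhkkkvzg" (len 10), cursors c1@5 c2@7, authorship ....1.2...
After op 2 (insert('r')): buffer="oemhkrkkrvzg" (len 12), cursors c1@6 c2@9, authorship ....11.22...
After op 3 (add_cursor(11)): buffer="oemhkrkkrvzg" (len 12), cursors c1@6 c2@9 c3@11, authorship ....11.22...
After op 4 (move_right): buffer="oemhkrkkrvzg" (len 12), cursors c1@7 c2@10 c3@12, authorship ....11.22...
After op 5 (delete): buffer="oemhkrkrz" (len 9), cursors c1@6 c2@8 c3@9, authorship ....1122.
After op 6 (move_right): buffer="oemhkrkrz" (len 9), cursors c1@7 c2@9 c3@9, authorship ....1122.
After op 7 (add_cursor(9)): buffer="oemhkrkrz" (len 9), cursors c1@7 c2@9 c3@9 c4@9, authorship ....1122.
After op 8 (insert('x')): buffer="oemhkrkxrzxxx" (len 13), cursors c1@8 c2@13 c3@13 c4@13, authorship ....11212.234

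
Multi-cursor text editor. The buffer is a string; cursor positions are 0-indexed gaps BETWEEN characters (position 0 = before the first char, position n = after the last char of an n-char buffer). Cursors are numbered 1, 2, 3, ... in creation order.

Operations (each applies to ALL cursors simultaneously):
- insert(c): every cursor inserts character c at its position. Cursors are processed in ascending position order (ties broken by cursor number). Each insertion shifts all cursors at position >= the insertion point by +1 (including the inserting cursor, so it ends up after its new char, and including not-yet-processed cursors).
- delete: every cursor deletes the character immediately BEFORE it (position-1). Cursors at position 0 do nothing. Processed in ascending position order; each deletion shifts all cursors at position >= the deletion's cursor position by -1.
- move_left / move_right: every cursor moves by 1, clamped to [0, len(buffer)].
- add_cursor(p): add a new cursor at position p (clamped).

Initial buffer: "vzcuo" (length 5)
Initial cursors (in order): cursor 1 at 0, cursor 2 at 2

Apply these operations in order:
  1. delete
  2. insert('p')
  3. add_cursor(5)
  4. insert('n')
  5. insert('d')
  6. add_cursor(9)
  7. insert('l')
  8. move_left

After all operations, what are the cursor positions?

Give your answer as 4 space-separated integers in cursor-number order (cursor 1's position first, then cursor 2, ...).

After op 1 (delete): buffer="vcuo" (len 4), cursors c1@0 c2@1, authorship ....
After op 2 (insert('p')): buffer="pvpcuo" (len 6), cursors c1@1 c2@3, authorship 1.2...
After op 3 (add_cursor(5)): buffer="pvpcuo" (len 6), cursors c1@1 c2@3 c3@5, authorship 1.2...
After op 4 (insert('n')): buffer="pnvpncuno" (len 9), cursors c1@2 c2@5 c3@8, authorship 11.22..3.
After op 5 (insert('d')): buffer="pndvpndcundo" (len 12), cursors c1@3 c2@7 c3@11, authorship 111.222..33.
After op 6 (add_cursor(9)): buffer="pndvpndcundo" (len 12), cursors c1@3 c2@7 c4@9 c3@11, authorship 111.222..33.
After op 7 (insert('l')): buffer="pndlvpndlculndlo" (len 16), cursors c1@4 c2@9 c4@12 c3@15, authorship 1111.2222..4333.
After op 8 (move_left): buffer="pndlvpndlculndlo" (len 16), cursors c1@3 c2@8 c4@11 c3@14, authorship 1111.2222..4333.

Answer: 3 8 14 11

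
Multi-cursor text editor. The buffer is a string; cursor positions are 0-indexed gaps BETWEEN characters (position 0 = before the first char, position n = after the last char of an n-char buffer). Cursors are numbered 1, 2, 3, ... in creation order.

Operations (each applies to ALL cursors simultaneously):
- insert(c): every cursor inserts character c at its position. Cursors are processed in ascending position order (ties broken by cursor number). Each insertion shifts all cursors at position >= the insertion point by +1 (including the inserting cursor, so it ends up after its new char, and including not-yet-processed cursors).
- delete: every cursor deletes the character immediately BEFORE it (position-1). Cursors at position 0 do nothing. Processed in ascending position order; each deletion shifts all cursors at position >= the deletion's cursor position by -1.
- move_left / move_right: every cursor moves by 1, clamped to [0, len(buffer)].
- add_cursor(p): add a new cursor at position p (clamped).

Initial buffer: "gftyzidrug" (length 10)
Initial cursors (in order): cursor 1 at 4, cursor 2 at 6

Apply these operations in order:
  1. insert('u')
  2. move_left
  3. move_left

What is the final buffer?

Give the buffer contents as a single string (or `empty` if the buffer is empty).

Answer: gftyuziudrug

Derivation:
After op 1 (insert('u')): buffer="gftyuziudrug" (len 12), cursors c1@5 c2@8, authorship ....1..2....
After op 2 (move_left): buffer="gftyuziudrug" (len 12), cursors c1@4 c2@7, authorship ....1..2....
After op 3 (move_left): buffer="gftyuziudrug" (len 12), cursors c1@3 c2@6, authorship ....1..2....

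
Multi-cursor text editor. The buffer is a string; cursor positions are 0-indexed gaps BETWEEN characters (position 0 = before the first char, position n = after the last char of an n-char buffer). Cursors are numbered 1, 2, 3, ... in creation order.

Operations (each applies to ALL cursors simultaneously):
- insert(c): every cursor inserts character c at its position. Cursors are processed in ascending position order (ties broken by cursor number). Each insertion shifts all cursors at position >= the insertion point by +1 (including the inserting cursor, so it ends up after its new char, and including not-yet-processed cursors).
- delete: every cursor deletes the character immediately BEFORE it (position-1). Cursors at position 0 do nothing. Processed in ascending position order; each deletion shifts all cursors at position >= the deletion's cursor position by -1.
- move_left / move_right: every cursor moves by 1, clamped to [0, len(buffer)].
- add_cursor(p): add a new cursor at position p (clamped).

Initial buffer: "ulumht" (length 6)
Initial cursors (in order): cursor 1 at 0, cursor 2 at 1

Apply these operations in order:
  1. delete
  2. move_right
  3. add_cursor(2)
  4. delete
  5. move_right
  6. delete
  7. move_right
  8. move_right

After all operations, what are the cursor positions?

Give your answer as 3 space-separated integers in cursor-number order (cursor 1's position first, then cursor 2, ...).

Answer: 2 2 2

Derivation:
After op 1 (delete): buffer="lumht" (len 5), cursors c1@0 c2@0, authorship .....
After op 2 (move_right): buffer="lumht" (len 5), cursors c1@1 c2@1, authorship .....
After op 3 (add_cursor(2)): buffer="lumht" (len 5), cursors c1@1 c2@1 c3@2, authorship .....
After op 4 (delete): buffer="mht" (len 3), cursors c1@0 c2@0 c3@0, authorship ...
After op 5 (move_right): buffer="mht" (len 3), cursors c1@1 c2@1 c3@1, authorship ...
After op 6 (delete): buffer="ht" (len 2), cursors c1@0 c2@0 c3@0, authorship ..
After op 7 (move_right): buffer="ht" (len 2), cursors c1@1 c2@1 c3@1, authorship ..
After op 8 (move_right): buffer="ht" (len 2), cursors c1@2 c2@2 c3@2, authorship ..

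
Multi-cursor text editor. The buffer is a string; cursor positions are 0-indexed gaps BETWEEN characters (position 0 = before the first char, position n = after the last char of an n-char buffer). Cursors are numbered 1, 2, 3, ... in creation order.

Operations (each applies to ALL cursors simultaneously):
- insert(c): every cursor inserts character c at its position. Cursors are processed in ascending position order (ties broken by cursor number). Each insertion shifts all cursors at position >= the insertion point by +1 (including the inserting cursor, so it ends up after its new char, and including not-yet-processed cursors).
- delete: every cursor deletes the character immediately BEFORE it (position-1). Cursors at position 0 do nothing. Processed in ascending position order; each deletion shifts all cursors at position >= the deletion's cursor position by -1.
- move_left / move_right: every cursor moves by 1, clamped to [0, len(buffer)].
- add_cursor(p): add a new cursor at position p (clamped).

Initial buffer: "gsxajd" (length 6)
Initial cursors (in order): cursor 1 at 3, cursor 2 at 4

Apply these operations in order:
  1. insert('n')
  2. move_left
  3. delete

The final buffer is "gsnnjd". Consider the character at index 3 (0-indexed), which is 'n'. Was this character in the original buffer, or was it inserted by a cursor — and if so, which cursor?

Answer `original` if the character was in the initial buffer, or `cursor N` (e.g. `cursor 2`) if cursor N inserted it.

After op 1 (insert('n')): buffer="gsxnanjd" (len 8), cursors c1@4 c2@6, authorship ...1.2..
After op 2 (move_left): buffer="gsxnanjd" (len 8), cursors c1@3 c2@5, authorship ...1.2..
After op 3 (delete): buffer="gsnnjd" (len 6), cursors c1@2 c2@3, authorship ..12..
Authorship (.=original, N=cursor N): . . 1 2 . .
Index 3: author = 2

Answer: cursor 2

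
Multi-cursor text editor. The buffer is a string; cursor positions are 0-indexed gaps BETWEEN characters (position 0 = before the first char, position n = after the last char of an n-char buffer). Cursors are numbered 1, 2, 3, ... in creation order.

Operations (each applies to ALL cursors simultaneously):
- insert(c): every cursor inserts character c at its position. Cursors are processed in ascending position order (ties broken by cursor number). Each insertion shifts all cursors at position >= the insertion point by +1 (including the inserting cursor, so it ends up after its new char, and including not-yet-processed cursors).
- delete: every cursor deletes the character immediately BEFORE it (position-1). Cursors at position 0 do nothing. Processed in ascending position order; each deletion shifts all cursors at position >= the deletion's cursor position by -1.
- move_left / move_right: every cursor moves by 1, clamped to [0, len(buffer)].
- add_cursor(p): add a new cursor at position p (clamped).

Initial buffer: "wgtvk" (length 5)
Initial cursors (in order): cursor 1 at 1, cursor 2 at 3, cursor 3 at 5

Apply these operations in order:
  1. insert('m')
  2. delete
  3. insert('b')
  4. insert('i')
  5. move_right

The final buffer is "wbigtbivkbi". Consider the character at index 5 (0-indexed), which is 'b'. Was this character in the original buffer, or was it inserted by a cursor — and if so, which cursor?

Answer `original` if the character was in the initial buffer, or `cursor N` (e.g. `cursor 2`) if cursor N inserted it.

After op 1 (insert('m')): buffer="wmgtmvkm" (len 8), cursors c1@2 c2@5 c3@8, authorship .1..2..3
After op 2 (delete): buffer="wgtvk" (len 5), cursors c1@1 c2@3 c3@5, authorship .....
After op 3 (insert('b')): buffer="wbgtbvkb" (len 8), cursors c1@2 c2@5 c3@8, authorship .1..2..3
After op 4 (insert('i')): buffer="wbigtbivkbi" (len 11), cursors c1@3 c2@7 c3@11, authorship .11..22..33
After op 5 (move_right): buffer="wbigtbivkbi" (len 11), cursors c1@4 c2@8 c3@11, authorship .11..22..33
Authorship (.=original, N=cursor N): . 1 1 . . 2 2 . . 3 3
Index 5: author = 2

Answer: cursor 2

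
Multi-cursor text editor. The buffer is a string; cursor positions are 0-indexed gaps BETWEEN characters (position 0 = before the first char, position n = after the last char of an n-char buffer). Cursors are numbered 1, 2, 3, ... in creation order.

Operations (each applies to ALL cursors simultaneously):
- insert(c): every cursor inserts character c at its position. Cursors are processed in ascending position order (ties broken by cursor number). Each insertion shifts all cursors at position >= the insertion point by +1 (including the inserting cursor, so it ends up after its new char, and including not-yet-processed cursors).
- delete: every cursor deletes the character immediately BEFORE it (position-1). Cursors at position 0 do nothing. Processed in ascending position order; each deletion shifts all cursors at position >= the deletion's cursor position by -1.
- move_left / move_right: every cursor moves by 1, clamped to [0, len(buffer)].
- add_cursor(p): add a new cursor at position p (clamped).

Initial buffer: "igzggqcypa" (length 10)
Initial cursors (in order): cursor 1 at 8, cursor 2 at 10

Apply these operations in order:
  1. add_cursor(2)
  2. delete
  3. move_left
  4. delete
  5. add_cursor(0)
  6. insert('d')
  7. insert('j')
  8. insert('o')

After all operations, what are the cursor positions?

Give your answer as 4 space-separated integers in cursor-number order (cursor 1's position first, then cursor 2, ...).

Answer: 16 16 6 6

Derivation:
After op 1 (add_cursor(2)): buffer="igzggqcypa" (len 10), cursors c3@2 c1@8 c2@10, authorship ..........
After op 2 (delete): buffer="izggqcp" (len 7), cursors c3@1 c1@6 c2@7, authorship .......
After op 3 (move_left): buffer="izggqcp" (len 7), cursors c3@0 c1@5 c2@6, authorship .......
After op 4 (delete): buffer="izggp" (len 5), cursors c3@0 c1@4 c2@4, authorship .....
After op 5 (add_cursor(0)): buffer="izggp" (len 5), cursors c3@0 c4@0 c1@4 c2@4, authorship .....
After op 6 (insert('d')): buffer="ddizggddp" (len 9), cursors c3@2 c4@2 c1@8 c2@8, authorship 34....12.
After op 7 (insert('j')): buffer="ddjjizggddjjp" (len 13), cursors c3@4 c4@4 c1@12 c2@12, authorship 3434....1212.
After op 8 (insert('o')): buffer="ddjjooizggddjjoop" (len 17), cursors c3@6 c4@6 c1@16 c2@16, authorship 343434....121212.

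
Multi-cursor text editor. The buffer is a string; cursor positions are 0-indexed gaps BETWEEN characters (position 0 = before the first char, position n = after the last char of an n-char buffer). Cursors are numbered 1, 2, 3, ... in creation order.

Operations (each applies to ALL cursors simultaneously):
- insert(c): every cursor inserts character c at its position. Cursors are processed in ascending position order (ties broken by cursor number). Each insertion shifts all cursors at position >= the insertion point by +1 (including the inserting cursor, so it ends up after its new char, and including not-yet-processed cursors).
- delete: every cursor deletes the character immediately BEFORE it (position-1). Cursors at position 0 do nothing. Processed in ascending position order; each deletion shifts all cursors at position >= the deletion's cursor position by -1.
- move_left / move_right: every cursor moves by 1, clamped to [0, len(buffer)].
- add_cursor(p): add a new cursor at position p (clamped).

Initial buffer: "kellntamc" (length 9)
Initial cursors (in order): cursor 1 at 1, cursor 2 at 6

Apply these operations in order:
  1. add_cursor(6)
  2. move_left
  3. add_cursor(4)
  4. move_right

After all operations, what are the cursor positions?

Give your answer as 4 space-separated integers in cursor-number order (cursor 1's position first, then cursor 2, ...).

After op 1 (add_cursor(6)): buffer="kellntamc" (len 9), cursors c1@1 c2@6 c3@6, authorship .........
After op 2 (move_left): buffer="kellntamc" (len 9), cursors c1@0 c2@5 c3@5, authorship .........
After op 3 (add_cursor(4)): buffer="kellntamc" (len 9), cursors c1@0 c4@4 c2@5 c3@5, authorship .........
After op 4 (move_right): buffer="kellntamc" (len 9), cursors c1@1 c4@5 c2@6 c3@6, authorship .........

Answer: 1 6 6 5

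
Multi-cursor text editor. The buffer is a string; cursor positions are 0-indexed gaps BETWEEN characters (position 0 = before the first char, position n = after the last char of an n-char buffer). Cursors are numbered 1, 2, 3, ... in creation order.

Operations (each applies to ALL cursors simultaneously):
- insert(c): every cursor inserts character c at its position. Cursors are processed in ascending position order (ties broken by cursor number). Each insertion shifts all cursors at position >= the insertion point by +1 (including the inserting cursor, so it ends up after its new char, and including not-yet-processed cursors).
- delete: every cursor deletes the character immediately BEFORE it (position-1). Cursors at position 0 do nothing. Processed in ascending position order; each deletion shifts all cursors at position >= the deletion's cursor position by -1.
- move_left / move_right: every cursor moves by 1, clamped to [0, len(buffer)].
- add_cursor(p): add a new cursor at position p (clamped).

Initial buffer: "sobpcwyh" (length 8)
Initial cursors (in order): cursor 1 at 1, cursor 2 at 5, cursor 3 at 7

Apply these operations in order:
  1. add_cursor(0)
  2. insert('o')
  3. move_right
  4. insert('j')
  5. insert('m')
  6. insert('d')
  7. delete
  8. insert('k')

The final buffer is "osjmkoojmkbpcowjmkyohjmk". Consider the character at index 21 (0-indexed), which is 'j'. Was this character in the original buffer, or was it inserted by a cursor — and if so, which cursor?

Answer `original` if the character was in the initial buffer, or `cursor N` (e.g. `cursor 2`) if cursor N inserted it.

After op 1 (add_cursor(0)): buffer="sobpcwyh" (len 8), cursors c4@0 c1@1 c2@5 c3@7, authorship ........
After op 2 (insert('o')): buffer="osoobpcowyoh" (len 12), cursors c4@1 c1@3 c2@8 c3@11, authorship 4.1....2..3.
After op 3 (move_right): buffer="osoobpcowyoh" (len 12), cursors c4@2 c1@4 c2@9 c3@12, authorship 4.1....2..3.
After op 4 (insert('j')): buffer="osjoojbpcowjyohj" (len 16), cursors c4@3 c1@6 c2@12 c3@16, authorship 4.41.1...2.2.3.3
After op 5 (insert('m')): buffer="osjmoojmbpcowjmyohjm" (len 20), cursors c4@4 c1@8 c2@15 c3@20, authorship 4.441.11...2.22.3.33
After op 6 (insert('d')): buffer="osjmdoojmdbpcowjmdyohjmd" (len 24), cursors c4@5 c1@10 c2@18 c3@24, authorship 4.4441.111...2.222.3.333
After op 7 (delete): buffer="osjmoojmbpcowjmyohjm" (len 20), cursors c4@4 c1@8 c2@15 c3@20, authorship 4.441.11...2.22.3.33
After op 8 (insert('k')): buffer="osjmkoojmkbpcowjmkyohjmk" (len 24), cursors c4@5 c1@10 c2@18 c3@24, authorship 4.4441.111...2.222.3.333
Authorship (.=original, N=cursor N): 4 . 4 4 4 1 . 1 1 1 . . . 2 . 2 2 2 . 3 . 3 3 3
Index 21: author = 3

Answer: cursor 3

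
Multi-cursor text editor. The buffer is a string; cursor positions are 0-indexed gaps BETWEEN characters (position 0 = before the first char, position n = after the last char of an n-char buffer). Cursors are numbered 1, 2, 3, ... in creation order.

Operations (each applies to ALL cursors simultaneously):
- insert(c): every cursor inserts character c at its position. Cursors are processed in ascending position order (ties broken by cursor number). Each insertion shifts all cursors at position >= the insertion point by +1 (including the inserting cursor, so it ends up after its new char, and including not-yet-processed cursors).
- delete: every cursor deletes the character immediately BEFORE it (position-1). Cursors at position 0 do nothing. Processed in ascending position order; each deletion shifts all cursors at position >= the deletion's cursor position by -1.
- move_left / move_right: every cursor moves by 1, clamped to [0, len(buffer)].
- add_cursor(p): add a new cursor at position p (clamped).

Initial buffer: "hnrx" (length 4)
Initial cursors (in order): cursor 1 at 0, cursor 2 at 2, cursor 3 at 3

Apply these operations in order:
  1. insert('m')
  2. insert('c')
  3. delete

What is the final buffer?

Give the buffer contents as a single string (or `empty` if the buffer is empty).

Answer: mhnmrmx

Derivation:
After op 1 (insert('m')): buffer="mhnmrmx" (len 7), cursors c1@1 c2@4 c3@6, authorship 1..2.3.
After op 2 (insert('c')): buffer="mchnmcrmcx" (len 10), cursors c1@2 c2@6 c3@9, authorship 11..22.33.
After op 3 (delete): buffer="mhnmrmx" (len 7), cursors c1@1 c2@4 c3@6, authorship 1..2.3.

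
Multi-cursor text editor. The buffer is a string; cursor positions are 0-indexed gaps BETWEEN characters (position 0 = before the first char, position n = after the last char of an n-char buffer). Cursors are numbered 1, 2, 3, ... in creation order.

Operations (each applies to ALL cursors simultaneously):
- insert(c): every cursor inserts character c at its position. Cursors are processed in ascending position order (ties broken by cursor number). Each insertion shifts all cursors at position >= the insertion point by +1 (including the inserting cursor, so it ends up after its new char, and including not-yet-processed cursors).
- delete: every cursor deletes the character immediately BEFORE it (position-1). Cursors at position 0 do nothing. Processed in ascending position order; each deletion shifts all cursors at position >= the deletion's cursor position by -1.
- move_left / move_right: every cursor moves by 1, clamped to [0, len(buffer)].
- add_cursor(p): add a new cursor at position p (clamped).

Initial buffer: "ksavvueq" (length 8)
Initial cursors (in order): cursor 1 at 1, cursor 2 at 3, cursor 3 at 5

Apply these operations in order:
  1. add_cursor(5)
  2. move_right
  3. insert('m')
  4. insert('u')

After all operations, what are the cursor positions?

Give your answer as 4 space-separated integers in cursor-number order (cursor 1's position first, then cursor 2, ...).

Answer: 4 8 14 14

Derivation:
After op 1 (add_cursor(5)): buffer="ksavvueq" (len 8), cursors c1@1 c2@3 c3@5 c4@5, authorship ........
After op 2 (move_right): buffer="ksavvueq" (len 8), cursors c1@2 c2@4 c3@6 c4@6, authorship ........
After op 3 (insert('m')): buffer="ksmavmvummeq" (len 12), cursors c1@3 c2@6 c3@10 c4@10, authorship ..1..2..34..
After op 4 (insert('u')): buffer="ksmuavmuvummuueq" (len 16), cursors c1@4 c2@8 c3@14 c4@14, authorship ..11..22..3434..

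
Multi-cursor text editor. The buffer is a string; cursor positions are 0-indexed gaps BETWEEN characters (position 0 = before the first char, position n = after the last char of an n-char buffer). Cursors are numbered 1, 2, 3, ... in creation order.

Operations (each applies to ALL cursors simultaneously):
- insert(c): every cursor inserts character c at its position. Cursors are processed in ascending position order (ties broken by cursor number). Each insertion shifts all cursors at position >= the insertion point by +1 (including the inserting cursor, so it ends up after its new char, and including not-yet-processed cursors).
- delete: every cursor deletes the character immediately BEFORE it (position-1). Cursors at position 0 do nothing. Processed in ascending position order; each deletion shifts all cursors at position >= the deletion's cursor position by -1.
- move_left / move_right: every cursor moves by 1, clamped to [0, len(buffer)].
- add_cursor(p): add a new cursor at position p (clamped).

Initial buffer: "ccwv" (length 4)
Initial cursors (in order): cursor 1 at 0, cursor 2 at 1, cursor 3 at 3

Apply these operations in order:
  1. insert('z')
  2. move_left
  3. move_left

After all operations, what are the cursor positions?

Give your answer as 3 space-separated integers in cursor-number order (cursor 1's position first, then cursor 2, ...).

Answer: 0 1 4

Derivation:
After op 1 (insert('z')): buffer="zczcwzv" (len 7), cursors c1@1 c2@3 c3@6, authorship 1.2..3.
After op 2 (move_left): buffer="zczcwzv" (len 7), cursors c1@0 c2@2 c3@5, authorship 1.2..3.
After op 3 (move_left): buffer="zczcwzv" (len 7), cursors c1@0 c2@1 c3@4, authorship 1.2..3.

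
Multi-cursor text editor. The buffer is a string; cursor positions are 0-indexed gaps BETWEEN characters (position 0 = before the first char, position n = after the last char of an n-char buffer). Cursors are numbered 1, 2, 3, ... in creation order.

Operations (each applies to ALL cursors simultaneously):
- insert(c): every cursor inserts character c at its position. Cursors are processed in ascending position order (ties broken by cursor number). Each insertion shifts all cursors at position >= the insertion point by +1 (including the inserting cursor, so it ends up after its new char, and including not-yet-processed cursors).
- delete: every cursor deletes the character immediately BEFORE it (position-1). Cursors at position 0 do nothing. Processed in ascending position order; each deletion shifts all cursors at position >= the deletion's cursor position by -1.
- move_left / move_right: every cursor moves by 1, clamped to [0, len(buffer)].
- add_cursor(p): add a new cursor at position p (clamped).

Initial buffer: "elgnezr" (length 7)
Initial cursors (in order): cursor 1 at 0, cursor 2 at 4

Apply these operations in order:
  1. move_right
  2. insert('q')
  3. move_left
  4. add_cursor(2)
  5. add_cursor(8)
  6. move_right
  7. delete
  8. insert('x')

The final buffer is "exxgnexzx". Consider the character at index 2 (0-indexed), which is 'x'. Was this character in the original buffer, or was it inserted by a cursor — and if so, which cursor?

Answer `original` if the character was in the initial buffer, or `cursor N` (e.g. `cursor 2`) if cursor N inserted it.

Answer: cursor 3

Derivation:
After op 1 (move_right): buffer="elgnezr" (len 7), cursors c1@1 c2@5, authorship .......
After op 2 (insert('q')): buffer="eqlgneqzr" (len 9), cursors c1@2 c2@7, authorship .1....2..
After op 3 (move_left): buffer="eqlgneqzr" (len 9), cursors c1@1 c2@6, authorship .1....2..
After op 4 (add_cursor(2)): buffer="eqlgneqzr" (len 9), cursors c1@1 c3@2 c2@6, authorship .1....2..
After op 5 (add_cursor(8)): buffer="eqlgneqzr" (len 9), cursors c1@1 c3@2 c2@6 c4@8, authorship .1....2..
After op 6 (move_right): buffer="eqlgneqzr" (len 9), cursors c1@2 c3@3 c2@7 c4@9, authorship .1....2..
After op 7 (delete): buffer="egnez" (len 5), cursors c1@1 c3@1 c2@4 c4@5, authorship .....
After op 8 (insert('x')): buffer="exxgnexzx" (len 9), cursors c1@3 c3@3 c2@7 c4@9, authorship .13...2.4
Authorship (.=original, N=cursor N): . 1 3 . . . 2 . 4
Index 2: author = 3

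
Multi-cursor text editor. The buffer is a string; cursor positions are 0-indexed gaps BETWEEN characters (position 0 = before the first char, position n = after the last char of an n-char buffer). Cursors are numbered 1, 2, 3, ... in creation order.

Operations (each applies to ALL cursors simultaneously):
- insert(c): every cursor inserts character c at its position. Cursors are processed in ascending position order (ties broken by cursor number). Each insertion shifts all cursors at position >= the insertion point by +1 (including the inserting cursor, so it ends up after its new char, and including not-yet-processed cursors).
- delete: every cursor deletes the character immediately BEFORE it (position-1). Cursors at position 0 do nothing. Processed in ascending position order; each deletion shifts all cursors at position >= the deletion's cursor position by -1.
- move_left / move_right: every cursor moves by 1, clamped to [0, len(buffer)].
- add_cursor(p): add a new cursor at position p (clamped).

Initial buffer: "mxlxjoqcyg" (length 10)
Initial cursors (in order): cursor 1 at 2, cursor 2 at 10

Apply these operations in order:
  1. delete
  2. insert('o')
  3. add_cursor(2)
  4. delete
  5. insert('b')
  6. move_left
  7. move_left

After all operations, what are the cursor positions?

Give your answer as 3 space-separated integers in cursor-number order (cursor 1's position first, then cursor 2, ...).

Answer: 0 8 0

Derivation:
After op 1 (delete): buffer="mlxjoqcy" (len 8), cursors c1@1 c2@8, authorship ........
After op 2 (insert('o')): buffer="molxjoqcyo" (len 10), cursors c1@2 c2@10, authorship .1.......2
After op 3 (add_cursor(2)): buffer="molxjoqcyo" (len 10), cursors c1@2 c3@2 c2@10, authorship .1.......2
After op 4 (delete): buffer="lxjoqcy" (len 7), cursors c1@0 c3@0 c2@7, authorship .......
After op 5 (insert('b')): buffer="bblxjoqcyb" (len 10), cursors c1@2 c3@2 c2@10, authorship 13.......2
After op 6 (move_left): buffer="bblxjoqcyb" (len 10), cursors c1@1 c3@1 c2@9, authorship 13.......2
After op 7 (move_left): buffer="bblxjoqcyb" (len 10), cursors c1@0 c3@0 c2@8, authorship 13.......2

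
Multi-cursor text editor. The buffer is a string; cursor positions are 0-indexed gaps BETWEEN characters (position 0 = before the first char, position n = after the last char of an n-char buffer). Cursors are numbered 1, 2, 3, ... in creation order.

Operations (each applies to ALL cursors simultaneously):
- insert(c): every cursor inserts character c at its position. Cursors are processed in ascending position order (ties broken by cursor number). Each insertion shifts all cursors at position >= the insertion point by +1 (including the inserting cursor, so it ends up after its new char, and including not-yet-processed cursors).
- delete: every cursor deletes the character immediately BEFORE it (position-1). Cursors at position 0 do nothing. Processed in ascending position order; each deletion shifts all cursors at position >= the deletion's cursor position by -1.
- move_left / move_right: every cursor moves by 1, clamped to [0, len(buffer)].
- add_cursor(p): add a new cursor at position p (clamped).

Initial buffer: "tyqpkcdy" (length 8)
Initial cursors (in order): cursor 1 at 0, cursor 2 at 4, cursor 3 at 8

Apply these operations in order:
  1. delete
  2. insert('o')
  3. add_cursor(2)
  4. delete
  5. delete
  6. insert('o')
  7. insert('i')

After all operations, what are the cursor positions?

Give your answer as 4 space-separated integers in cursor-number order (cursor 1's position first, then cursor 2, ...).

Answer: 4 7 11 4

Derivation:
After op 1 (delete): buffer="tyqkcd" (len 6), cursors c1@0 c2@3 c3@6, authorship ......
After op 2 (insert('o')): buffer="otyqokcdo" (len 9), cursors c1@1 c2@5 c3@9, authorship 1...2...3
After op 3 (add_cursor(2)): buffer="otyqokcdo" (len 9), cursors c1@1 c4@2 c2@5 c3@9, authorship 1...2...3
After op 4 (delete): buffer="yqkcd" (len 5), cursors c1@0 c4@0 c2@2 c3@5, authorship .....
After op 5 (delete): buffer="ykc" (len 3), cursors c1@0 c4@0 c2@1 c3@3, authorship ...
After op 6 (insert('o')): buffer="ooyokco" (len 7), cursors c1@2 c4@2 c2@4 c3@7, authorship 14.2..3
After op 7 (insert('i')): buffer="ooiiyoikcoi" (len 11), cursors c1@4 c4@4 c2@7 c3@11, authorship 1414.22..33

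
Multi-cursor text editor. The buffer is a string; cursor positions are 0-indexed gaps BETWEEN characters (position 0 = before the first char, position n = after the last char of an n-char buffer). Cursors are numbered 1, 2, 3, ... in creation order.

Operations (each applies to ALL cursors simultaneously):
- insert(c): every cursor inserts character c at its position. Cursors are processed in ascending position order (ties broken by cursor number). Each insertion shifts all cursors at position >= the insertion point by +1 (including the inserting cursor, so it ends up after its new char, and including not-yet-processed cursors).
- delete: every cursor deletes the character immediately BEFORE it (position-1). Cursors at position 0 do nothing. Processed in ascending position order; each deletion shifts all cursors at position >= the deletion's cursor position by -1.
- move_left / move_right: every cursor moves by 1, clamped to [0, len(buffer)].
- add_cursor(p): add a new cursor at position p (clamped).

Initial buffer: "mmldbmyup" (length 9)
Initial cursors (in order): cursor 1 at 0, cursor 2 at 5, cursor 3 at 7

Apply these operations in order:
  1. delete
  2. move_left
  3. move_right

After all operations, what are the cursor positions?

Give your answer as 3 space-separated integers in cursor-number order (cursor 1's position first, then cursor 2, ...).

Answer: 1 4 5

Derivation:
After op 1 (delete): buffer="mmldmup" (len 7), cursors c1@0 c2@4 c3@5, authorship .......
After op 2 (move_left): buffer="mmldmup" (len 7), cursors c1@0 c2@3 c3@4, authorship .......
After op 3 (move_right): buffer="mmldmup" (len 7), cursors c1@1 c2@4 c3@5, authorship .......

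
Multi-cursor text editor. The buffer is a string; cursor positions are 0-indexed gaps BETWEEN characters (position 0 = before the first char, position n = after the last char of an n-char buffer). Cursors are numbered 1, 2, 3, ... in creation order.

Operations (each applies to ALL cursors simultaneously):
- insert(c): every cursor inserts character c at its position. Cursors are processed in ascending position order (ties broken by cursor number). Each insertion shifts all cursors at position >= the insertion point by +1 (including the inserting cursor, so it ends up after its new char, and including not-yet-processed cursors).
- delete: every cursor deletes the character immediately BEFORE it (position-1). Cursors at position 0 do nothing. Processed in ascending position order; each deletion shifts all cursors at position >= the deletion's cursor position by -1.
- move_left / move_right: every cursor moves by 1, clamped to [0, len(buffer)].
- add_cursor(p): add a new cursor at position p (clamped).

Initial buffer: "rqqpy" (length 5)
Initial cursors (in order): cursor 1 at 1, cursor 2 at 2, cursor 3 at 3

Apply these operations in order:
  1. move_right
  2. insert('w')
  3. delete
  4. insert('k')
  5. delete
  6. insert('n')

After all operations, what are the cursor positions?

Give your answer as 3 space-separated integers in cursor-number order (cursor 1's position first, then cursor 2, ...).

After op 1 (move_right): buffer="rqqpy" (len 5), cursors c1@2 c2@3 c3@4, authorship .....
After op 2 (insert('w')): buffer="rqwqwpwy" (len 8), cursors c1@3 c2@5 c3@7, authorship ..1.2.3.
After op 3 (delete): buffer="rqqpy" (len 5), cursors c1@2 c2@3 c3@4, authorship .....
After op 4 (insert('k')): buffer="rqkqkpky" (len 8), cursors c1@3 c2@5 c3@7, authorship ..1.2.3.
After op 5 (delete): buffer="rqqpy" (len 5), cursors c1@2 c2@3 c3@4, authorship .....
After op 6 (insert('n')): buffer="rqnqnpny" (len 8), cursors c1@3 c2@5 c3@7, authorship ..1.2.3.

Answer: 3 5 7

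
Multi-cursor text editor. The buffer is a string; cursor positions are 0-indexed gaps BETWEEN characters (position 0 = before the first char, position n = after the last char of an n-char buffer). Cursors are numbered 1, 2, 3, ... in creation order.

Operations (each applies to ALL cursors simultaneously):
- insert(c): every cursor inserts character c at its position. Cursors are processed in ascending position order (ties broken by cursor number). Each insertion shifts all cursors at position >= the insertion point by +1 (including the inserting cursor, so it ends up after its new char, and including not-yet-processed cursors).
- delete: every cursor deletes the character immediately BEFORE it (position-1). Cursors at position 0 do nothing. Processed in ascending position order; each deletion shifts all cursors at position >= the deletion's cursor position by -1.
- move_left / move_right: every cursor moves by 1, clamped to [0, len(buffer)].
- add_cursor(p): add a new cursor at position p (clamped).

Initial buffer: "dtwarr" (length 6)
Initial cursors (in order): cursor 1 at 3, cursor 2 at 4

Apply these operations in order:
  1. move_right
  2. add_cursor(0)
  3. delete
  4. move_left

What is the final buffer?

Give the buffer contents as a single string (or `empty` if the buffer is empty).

After op 1 (move_right): buffer="dtwarr" (len 6), cursors c1@4 c2@5, authorship ......
After op 2 (add_cursor(0)): buffer="dtwarr" (len 6), cursors c3@0 c1@4 c2@5, authorship ......
After op 3 (delete): buffer="dtwr" (len 4), cursors c3@0 c1@3 c2@3, authorship ....
After op 4 (move_left): buffer="dtwr" (len 4), cursors c3@0 c1@2 c2@2, authorship ....

Answer: dtwr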